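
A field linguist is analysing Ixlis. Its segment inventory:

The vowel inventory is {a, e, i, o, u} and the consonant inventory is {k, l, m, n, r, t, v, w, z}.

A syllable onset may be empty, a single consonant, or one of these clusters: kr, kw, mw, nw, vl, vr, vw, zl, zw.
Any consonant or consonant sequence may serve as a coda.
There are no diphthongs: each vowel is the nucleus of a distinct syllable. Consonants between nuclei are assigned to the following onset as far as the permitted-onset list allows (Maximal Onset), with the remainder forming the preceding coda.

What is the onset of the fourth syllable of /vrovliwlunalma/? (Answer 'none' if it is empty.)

Nuclei (vowels): o, i, u, a, a → 5 syllables.
/o…i/ gap (V1→V2): /vl/ is a licit onset in full, so it all attaches to the next syllable.
/i…u/ gap (V2→V3): /wl/ — longest licit onset from the right is /l/, leaving /w/ as coda.
/u…a/ gap (V3→V4): /n/ → onset of the next syllable (single consonants are always licit onsets).
/a…a/ gap (V4→V5): /lm/ splits as /l/ + /m/ (/m/ is the longest suffix that is a licit onset).
So the parse is vro.vliw.lu.nal.ma.
Syllable 4 is /nal/: onset /n/, nucleus /a/, coda /l/.

n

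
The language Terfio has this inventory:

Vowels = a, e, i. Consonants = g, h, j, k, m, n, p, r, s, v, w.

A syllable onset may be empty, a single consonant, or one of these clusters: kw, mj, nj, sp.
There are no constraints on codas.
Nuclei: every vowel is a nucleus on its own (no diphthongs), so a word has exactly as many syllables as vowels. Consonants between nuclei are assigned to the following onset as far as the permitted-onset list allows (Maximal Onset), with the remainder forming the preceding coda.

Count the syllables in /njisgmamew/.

Vowels present: i, a, e; each is a nucleus, giving 3 syllables.

3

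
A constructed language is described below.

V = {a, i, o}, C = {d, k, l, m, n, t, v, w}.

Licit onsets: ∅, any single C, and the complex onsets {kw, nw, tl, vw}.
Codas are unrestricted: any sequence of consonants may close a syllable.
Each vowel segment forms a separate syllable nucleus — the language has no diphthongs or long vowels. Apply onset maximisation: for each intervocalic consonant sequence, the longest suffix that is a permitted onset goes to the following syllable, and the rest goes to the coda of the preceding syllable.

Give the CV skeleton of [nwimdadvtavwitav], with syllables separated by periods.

CCVC.CVCC.CV.CCV.CVC

Vowels present: i, a, a, i, a; each is a nucleus, giving 5 syllables.
Between /i/ (V1) and /a/ (V2): /md/ — longest licit onset from the right is /d/, leaving /m/ as coda.
Between /a/ (V2) and /a/ (V3): cluster /dvt/ — the longest permitted-onset suffix is /t/; onset = /t/, preceding coda = /dv/.
Between /a/ (V3) and /i/ (V4): /vw/ is a licit onset in full, so it all attaches to the next syllable.
Between /i/ (V4) and /a/ (V5): /t/ → onset of the next syllable (single consonants are always licit onsets).
Syllabification: nwim.dadv.ta.vwi.tav.
Mapping each syllable to C/V: /nwim/ → CCVC, /dadv/ → CVCC, /ta/ → CV, /vwi/ → CCV, /tav/ → CVC.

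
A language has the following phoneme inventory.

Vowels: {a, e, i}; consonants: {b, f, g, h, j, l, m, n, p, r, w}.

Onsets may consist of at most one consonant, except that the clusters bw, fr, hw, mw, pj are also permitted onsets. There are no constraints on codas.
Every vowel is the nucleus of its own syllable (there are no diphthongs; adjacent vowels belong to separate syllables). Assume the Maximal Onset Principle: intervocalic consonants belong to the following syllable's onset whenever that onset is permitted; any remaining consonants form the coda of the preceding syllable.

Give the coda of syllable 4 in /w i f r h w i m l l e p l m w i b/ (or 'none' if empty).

Vowels present: i, i, e, i; each is a nucleus, giving 4 syllables.
/i…i/ gap (V1→V2): /frhw/ splits as /fr/ + /hw/ (/hw/ is the longest suffix that is a licit onset).
/i…e/ gap (V2→V3): /mll/; trying suffixes from longest down, /l/ is the first permitted one, so coda /ml/ | onset /l/.
/e…i/ gap (V3→V4): /plmw/ — longest licit onset from the right is /mw/, leaving /pl/ as coda.
Result: wifr.hwiml.lepl.mwib.
Syllable 4 is /mwib/: onset /mw/, nucleus /i/, coda /b/.

b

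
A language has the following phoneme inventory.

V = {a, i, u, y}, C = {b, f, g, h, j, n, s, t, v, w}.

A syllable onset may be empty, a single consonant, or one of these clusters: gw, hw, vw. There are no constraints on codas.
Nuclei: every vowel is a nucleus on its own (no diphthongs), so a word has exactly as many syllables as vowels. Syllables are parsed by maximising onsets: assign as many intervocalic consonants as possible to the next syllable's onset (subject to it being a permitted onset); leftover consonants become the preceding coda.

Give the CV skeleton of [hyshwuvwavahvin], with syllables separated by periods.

Nuclei (vowels): y, u, a, a, i → 5 syllables.
/y…u/ gap (V1→V2): /shw/ — longest licit onset from the right is /hw/, leaving /s/ as coda.
/u…a/ gap (V2→V3): cluster /vw/ — /vw/ is itself a permitted onset, so the whole cluster goes right; preceding coda = ∅.
/a…a/ gap (V3→V4): just /v/ — single C goes to the following onset.
/a…i/ gap (V4→V5): /hv/ splits as /h/ + /v/ (/v/ is the longest suffix that is a licit onset).
So the parse is hys.hwu.vwa.vah.vin.
Mapping each syllable to C/V: /hys/ → CVC, /hwu/ → CCV, /vwa/ → CCV, /vah/ → CVC, /vin/ → CVC.

CVC.CCV.CCV.CVC.CVC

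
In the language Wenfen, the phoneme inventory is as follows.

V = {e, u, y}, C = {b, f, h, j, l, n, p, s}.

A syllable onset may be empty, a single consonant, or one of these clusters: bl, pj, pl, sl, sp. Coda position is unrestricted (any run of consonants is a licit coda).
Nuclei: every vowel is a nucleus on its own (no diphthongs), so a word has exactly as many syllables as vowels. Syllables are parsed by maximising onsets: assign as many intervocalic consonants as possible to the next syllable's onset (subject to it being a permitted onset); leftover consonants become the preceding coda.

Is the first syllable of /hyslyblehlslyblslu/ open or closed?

Nuclei (vowels): y, y, e, y, u → 5 syllables.
/y…y/ gap (V1→V2): /sl/ — entire cluster is a permitted onset → onset /sl/, coda ∅.
/y…e/ gap (V2→V3): cluster /bl/ — /bl/ is itself a permitted onset, so the whole cluster goes right; preceding coda = ∅.
/e…y/ gap (V3→V4): /hlsl/; trying suffixes from longest down, /sl/ is the first permitted one, so coda /hl/ | onset /sl/.
/y…u/ gap (V4→V5): /blsl/; trying suffixes from longest down, /sl/ is the first permitted one, so coda /bl/ | onset /sl/.
Putting it together: hy.sly.blehl.slybl.slu.
Syllable 1 is /hy/; it ends in its nucleus with no coda, so it is open.

open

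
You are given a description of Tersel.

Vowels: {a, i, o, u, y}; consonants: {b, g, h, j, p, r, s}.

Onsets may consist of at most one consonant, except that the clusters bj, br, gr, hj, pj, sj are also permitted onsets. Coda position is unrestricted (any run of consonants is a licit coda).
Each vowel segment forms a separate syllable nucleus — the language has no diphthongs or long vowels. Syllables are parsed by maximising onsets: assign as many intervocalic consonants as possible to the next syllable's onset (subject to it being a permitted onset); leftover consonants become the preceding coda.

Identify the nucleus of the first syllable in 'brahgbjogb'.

Nuclei (vowels): a, o → 2 syllables.
The first nucleus (vowel 1 from the left) is /a/.

a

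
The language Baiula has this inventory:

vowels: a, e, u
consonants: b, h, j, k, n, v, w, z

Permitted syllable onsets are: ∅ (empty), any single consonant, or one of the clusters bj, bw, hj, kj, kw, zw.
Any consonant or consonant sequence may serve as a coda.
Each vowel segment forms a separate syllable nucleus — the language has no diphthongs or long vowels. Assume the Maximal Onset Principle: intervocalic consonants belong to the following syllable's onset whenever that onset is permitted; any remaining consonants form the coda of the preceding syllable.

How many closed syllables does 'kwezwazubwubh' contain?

1

Vowels present: e, a, u, u; each is a nucleus, giving 4 syllables.
σ1/σ2 boundary: /zw/ is a licit onset in full, so it all attaches to the next syllable.
σ2/σ3 boundary: /z/ → onset of the next syllable (single consonants are always licit onsets).
σ3/σ4 boundary: /bw/ is a licit onset in full, so it all attaches to the next syllable.
Result: kwe.zwa.zu.bwubh.
Classifying each syllable: /kwe/ (open), /zwa/ (open), /zu/ (open), /bwubh/ (closed).
Closed syllables: 1.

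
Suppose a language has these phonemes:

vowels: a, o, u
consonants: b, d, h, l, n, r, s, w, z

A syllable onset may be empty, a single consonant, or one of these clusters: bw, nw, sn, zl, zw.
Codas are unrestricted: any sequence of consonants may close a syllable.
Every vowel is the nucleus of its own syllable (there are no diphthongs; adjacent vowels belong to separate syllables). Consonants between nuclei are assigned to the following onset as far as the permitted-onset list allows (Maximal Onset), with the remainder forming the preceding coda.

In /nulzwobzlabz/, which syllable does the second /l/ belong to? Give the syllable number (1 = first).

Nuclei (vowels): u, o, a → 3 syllables.
V1 /u/ – V2 /o/: /lzw/ — longest licit onset from the right is /zw/, leaving /l/ as coda.
V2 /o/ – V3 /a/: /bzl/; trying suffixes from longest down, /zl/ is the first permitted one, so coda /b/ | onset /zl/.
So the parse is nul.zwob.zlabz.
The second /l/ is in the onset of syllable 3 (/zlabz/).

3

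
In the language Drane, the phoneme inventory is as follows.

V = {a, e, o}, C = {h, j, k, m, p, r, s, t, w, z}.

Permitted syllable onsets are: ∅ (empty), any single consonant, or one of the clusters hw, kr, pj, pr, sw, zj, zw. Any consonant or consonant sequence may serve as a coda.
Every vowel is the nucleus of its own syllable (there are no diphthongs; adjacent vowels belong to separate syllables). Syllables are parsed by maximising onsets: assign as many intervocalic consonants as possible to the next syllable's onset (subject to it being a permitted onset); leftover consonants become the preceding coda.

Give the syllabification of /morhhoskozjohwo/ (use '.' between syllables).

morh.hos.ko.zjo.hwo

Vowels present: o, o, o, o, o; each is a nucleus, giving 5 syllables.
σ1/σ2 boundary: /rhh/ splits as /rh/ + /h/ (/h/ is the longest suffix that is a licit onset).
σ2/σ3 boundary: /sk/ splits as /s/ + /k/ (/k/ is the longest suffix that is a licit onset).
σ3/σ4 boundary: cluster /zj/ — /zj/ is itself a permitted onset, so the whole cluster goes right; preceding coda = ∅.
σ4/σ5 boundary: /hw/ — entire cluster is a permitted onset → onset /hw/, coda ∅.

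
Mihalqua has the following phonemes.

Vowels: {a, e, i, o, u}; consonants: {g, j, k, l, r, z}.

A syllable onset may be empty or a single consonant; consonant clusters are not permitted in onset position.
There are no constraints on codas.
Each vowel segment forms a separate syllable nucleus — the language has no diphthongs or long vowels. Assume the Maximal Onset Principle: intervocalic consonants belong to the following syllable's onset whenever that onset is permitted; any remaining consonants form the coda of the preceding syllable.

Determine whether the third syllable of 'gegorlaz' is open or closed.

The vowels are e, o, a — 3 nuclei, so 3 syllables.
V1 /e/ – V2 /o/: just /g/ — single C goes to the following onset.
V2 /o/ – V3 /a/: /rl/ splits as /r/ + /l/ (/l/ is the longest suffix that is a licit onset).
Putting it together: ge.gor.laz.
Syllable 3 is /laz/ with coda /z/, so it is closed.

closed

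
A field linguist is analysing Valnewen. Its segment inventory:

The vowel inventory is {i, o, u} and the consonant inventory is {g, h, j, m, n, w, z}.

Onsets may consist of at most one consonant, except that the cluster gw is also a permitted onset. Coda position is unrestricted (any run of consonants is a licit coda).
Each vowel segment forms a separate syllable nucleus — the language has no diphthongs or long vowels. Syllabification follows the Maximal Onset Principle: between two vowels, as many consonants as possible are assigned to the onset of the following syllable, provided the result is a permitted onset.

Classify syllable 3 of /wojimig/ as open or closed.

closed

The vowels are o, i, i — 3 nuclei, so 3 syllables.
/o…i/ gap (V1→V2): /j/ → onset of the next syllable (single consonants are always licit onsets).
/i…i/ gap (V2→V3): /m/ → onset of the next syllable (single consonants are always licit onsets).
So the parse is wo.ji.mig.
Syllable 3 is /mig/ with coda /g/, so it is closed.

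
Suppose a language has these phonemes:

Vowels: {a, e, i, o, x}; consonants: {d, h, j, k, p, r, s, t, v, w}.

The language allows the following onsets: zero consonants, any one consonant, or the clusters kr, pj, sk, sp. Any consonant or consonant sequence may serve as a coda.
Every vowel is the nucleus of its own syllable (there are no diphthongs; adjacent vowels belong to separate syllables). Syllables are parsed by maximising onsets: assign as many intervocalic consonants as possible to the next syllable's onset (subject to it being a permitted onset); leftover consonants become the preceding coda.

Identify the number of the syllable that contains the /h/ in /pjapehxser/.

Vowels present: a, e, x, e; each is a nucleus, giving 4 syllables.
Between /a/ (V1) and /e/ (V2): /p/ is a single consonant, so it becomes the next onset.
Between /e/ (V2) and /x/ (V3): /h/ → onset of the next syllable (single consonants are always licit onsets).
Between /x/ (V3) and /e/ (V4): /s/ is a single consonant, so it becomes the next onset.
Result: pja.pe.hx.ser.
The /h/ is in the onset of syllable 3 (/hx/).

3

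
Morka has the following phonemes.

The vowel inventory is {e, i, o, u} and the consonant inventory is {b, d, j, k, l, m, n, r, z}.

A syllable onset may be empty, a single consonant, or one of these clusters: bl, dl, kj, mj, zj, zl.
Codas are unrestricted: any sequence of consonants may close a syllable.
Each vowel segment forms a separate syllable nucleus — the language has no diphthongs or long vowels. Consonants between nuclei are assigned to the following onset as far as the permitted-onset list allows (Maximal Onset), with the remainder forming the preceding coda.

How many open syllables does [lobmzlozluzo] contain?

Nuclei (vowels): o, o, u, o → 4 syllables.
σ1/σ2 boundary: /bmzl/ — longest licit onset from the right is /zl/, leaving /bm/ as coda.
σ2/σ3 boundary: cluster /zl/ — /zl/ is itself a permitted onset, so the whole cluster goes right; preceding coda = ∅.
σ3/σ4 boundary: /z/ is a single consonant, so it becomes the next onset.
Putting it together: lobm.zlo.zlu.zo.
Classifying each syllable: /lobm/ (closed), /zlo/ (open), /zlu/ (open), /zo/ (open).
Open syllables: 3.

3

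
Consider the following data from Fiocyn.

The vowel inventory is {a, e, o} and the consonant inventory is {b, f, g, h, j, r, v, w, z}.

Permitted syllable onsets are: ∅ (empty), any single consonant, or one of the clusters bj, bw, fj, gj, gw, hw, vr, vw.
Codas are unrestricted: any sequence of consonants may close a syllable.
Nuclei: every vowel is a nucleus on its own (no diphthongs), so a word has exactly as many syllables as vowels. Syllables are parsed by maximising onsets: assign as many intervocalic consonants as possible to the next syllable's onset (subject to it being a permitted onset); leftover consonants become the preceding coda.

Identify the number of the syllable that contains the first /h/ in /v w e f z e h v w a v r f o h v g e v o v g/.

2

Nuclei (vowels): e, e, a, o, e, o → 6 syllables.
/e…e/ gap (V1→V2): /fz/; trying suffixes from longest down, /z/ is the first permitted one, so coda /f/ | onset /z/.
/e…a/ gap (V2→V3): /hvw/; trying suffixes from longest down, /vw/ is the first permitted one, so coda /h/ | onset /vw/.
/a…o/ gap (V3→V4): /vrf/ — longest licit onset from the right is /f/, leaving /vr/ as coda.
/o…e/ gap (V4→V5): /hvg/ — longest licit onset from the right is /g/, leaving /hv/ as coda.
/e…o/ gap (V5→V6): /v/ is a single consonant, so it becomes the next onset.
Syllabification: vwef.zeh.vwavr.fohv.ge.vovg.
The first /h/ is in the coda of syllable 2 (/zeh/).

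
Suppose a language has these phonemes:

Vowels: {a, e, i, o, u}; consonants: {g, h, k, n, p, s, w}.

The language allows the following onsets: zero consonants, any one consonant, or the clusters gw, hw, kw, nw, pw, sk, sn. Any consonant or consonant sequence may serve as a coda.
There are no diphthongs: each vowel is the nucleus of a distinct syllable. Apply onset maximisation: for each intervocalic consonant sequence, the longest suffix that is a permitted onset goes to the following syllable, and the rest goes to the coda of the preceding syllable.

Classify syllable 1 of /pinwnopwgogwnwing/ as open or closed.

closed

Nuclei (vowels): i, o, o, i → 4 syllables.
Between /i/ (V1) and /o/ (V2): cluster /nwn/ — the longest permitted-onset suffix is /n/; onset = /n/, preceding coda = /nw/.
Between /o/ (V2) and /o/ (V3): /pwg/; trying suffixes from longest down, /g/ is the first permitted one, so coda /pw/ | onset /g/.
Between /o/ (V3) and /i/ (V4): /gwnw/ — longest licit onset from the right is /nw/, leaving /gw/ as coda.
Putting it together: pinw.nopw.gogw.nwing.
Syllable 1 is /pinw/ with coda /nw/, so it is closed.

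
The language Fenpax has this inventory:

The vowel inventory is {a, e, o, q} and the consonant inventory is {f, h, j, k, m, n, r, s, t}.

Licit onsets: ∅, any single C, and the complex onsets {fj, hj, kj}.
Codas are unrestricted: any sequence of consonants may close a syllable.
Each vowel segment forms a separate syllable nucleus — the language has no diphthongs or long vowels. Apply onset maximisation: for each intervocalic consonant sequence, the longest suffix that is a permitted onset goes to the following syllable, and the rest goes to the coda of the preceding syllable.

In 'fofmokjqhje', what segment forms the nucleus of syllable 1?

o

The vowels are o, o, q, e — 4 nuclei, so 4 syllables.
The first nucleus (vowel 1 from the left) is /o/.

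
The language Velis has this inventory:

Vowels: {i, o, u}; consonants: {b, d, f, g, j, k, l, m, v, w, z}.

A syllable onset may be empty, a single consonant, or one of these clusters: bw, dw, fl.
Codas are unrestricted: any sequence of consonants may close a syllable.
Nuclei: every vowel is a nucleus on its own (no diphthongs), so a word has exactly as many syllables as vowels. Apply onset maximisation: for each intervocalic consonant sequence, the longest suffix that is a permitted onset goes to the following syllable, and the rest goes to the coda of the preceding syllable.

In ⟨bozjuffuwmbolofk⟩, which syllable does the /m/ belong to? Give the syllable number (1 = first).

3

Vowels present: o, u, u, o, o; each is a nucleus, giving 5 syllables.
/o…u/ gap (V1→V2): cluster /zj/ — the longest permitted-onset suffix is /j/; onset = /j/, preceding coda = /z/.
/u…u/ gap (V2→V3): /ff/; trying suffixes from longest down, /f/ is the first permitted one, so coda /f/ | onset /f/.
/u…o/ gap (V3→V4): cluster /wmb/ — the longest permitted-onset suffix is /b/; onset = /b/, preceding coda = /wm/.
/o…o/ gap (V4→V5): /l/ is a single consonant, so it becomes the next onset.
Result: boz.juf.fuwm.bo.lofk.
The /m/ is in the coda of syllable 3 (/fuwm/).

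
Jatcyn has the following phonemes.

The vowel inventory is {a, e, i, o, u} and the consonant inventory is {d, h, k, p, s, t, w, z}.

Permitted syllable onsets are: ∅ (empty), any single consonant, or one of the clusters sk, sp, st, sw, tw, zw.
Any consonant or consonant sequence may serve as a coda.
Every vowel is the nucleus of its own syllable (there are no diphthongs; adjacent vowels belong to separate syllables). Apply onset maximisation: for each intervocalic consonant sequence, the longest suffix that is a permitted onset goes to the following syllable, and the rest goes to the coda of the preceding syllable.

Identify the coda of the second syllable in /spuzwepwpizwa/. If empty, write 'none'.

The vowels are u, e, i, a — 4 nuclei, so 4 syllables.
Between /u/ (V1) and /e/ (V2): /zw/ is a licit onset in full, so it all attaches to the next syllable.
Between /e/ (V2) and /i/ (V3): /pwp/ splits as /pw/ + /p/ (/p/ is the longest suffix that is a licit onset).
Between /i/ (V3) and /a/ (V4): /zw/ is a licit onset in full, so it all attaches to the next syllable.
Result: spu.zwepw.pi.zwa.
Syllable 2 is /zwepw/: onset /zw/, nucleus /e/, coda /pw/.

pw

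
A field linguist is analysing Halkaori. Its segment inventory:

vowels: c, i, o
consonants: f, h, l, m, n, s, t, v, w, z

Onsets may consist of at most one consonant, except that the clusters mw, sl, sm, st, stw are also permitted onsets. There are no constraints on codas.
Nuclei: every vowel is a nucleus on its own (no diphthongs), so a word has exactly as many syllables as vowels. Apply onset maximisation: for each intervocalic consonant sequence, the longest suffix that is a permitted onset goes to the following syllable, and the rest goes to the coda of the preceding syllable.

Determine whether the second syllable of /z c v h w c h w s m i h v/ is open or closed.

Nuclei (vowels): c, c, i → 3 syllables.
Between /c/ (V1) and /c/ (V2): /vhw/ splits as /vh/ + /w/ (/w/ is the longest suffix that is a licit onset).
Between /c/ (V2) and /i/ (V3): cluster /hwsm/ — the longest permitted-onset suffix is /sm/; onset = /sm/, preceding coda = /hw/.
So the parse is zcvh.wchw.smihv.
Syllable 2 is /wchw/ with coda /hw/, so it is closed.

closed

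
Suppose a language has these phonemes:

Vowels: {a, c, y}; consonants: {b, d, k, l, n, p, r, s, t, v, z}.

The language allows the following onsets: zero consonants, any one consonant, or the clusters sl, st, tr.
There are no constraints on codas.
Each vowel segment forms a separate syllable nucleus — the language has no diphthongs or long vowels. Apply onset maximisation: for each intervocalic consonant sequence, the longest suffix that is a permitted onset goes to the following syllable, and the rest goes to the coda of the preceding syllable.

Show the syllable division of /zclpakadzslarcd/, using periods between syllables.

zcl.pa.kadz.sla.rcd

The vowels are c, a, a, a, c — 5 nuclei, so 5 syllables.
Between /c/ (V1) and /a/ (V2): /lp/ splits as /l/ + /p/ (/p/ is the longest suffix that is a licit onset).
Between /a/ (V2) and /a/ (V3): just /k/ — single C goes to the following onset.
Between /a/ (V3) and /a/ (V4): /dzsl/ splits as /dz/ + /sl/ (/sl/ is the longest suffix that is a licit onset).
Between /a/ (V4) and /c/ (V5): /r/ is a single consonant, so it becomes the next onset.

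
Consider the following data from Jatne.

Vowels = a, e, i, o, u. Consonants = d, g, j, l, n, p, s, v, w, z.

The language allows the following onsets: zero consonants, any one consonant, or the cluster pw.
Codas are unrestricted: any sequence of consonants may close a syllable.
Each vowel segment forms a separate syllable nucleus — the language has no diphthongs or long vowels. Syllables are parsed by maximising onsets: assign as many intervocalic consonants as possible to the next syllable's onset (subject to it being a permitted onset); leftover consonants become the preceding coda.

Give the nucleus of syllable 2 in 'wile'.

Nuclei (vowels): i, e → 2 syllables.
The second nucleus (vowel 2 from the left) is /e/.

e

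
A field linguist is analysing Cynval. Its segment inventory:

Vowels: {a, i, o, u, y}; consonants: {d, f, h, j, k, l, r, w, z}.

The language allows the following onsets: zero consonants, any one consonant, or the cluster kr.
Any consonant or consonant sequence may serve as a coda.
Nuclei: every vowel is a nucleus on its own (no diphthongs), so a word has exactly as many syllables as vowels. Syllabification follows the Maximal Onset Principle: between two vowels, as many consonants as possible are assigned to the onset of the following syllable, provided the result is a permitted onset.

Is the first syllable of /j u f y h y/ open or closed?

Nuclei (vowels): u, y, y → 3 syllables.
σ1/σ2 boundary: /f/ is a single consonant, so it becomes the next onset.
σ2/σ3 boundary: just /h/ — single C goes to the following onset.
Syllabification: ju.fy.hy.
Syllable 1 is /ju/; it ends in its nucleus with no coda, so it is open.

open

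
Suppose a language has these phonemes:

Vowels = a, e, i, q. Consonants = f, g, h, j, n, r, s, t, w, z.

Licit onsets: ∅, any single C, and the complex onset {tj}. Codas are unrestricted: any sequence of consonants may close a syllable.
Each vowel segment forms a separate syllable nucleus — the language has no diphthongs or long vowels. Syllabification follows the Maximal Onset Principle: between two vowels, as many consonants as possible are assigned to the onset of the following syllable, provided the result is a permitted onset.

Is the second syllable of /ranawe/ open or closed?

Nuclei (vowels): a, a, e → 3 syllables.
/a…a/ gap (V1→V2): /n/ is a single consonant, so it becomes the next onset.
/a…e/ gap (V2→V3): just /w/ — single C goes to the following onset.
So the parse is ra.na.we.
Syllable 2 is /na/; it ends in its nucleus with no coda, so it is open.

open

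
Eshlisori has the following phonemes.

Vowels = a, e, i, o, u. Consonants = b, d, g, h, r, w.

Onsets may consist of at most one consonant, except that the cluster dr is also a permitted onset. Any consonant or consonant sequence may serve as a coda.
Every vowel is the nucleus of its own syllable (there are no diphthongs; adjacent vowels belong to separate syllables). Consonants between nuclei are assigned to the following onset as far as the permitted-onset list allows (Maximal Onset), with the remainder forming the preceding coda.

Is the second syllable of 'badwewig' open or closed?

open

The vowels are a, e, i — 3 nuclei, so 3 syllables.
V1 /a/ – V2 /e/: cluster /dw/ — the longest permitted-onset suffix is /w/; onset = /w/, preceding coda = /d/.
V2 /e/ – V3 /i/: just /w/ — single C goes to the following onset.
Result: bad.we.wig.
Syllable 2 is /we/; it ends in its nucleus with no coda, so it is open.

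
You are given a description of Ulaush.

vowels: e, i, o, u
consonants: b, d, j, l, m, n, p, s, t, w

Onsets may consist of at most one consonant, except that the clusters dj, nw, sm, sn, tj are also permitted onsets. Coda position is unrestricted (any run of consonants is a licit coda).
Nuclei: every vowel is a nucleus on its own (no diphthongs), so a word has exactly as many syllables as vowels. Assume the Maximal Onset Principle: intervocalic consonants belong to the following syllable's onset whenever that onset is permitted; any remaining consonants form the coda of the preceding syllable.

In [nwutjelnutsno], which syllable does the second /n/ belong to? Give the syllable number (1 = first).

3

The vowels are u, e, u, o — 4 nuclei, so 4 syllables.
Between /u/ (V1) and /e/ (V2): /tj/ — entire cluster is a permitted onset → onset /tj/, coda ∅.
Between /e/ (V2) and /u/ (V3): cluster /ln/ — the longest permitted-onset suffix is /n/; onset = /n/, preceding coda = /l/.
Between /u/ (V3) and /o/ (V4): /tsn/; trying suffixes from longest down, /sn/ is the first permitted one, so coda /t/ | onset /sn/.
Result: nwu.tjel.nut.sno.
The second /n/ is in the onset of syllable 3 (/nut/).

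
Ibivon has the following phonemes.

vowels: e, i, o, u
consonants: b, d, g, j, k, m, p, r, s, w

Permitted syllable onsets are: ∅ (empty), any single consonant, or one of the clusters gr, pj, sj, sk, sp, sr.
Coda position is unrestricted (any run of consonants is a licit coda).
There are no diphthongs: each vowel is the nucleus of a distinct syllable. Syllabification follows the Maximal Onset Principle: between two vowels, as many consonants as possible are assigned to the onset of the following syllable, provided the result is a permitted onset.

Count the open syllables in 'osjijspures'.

The vowels are o, i, u, e — 4 nuclei, so 4 syllables.
σ1/σ2 boundary: /sj/ is a licit onset in full, so it all attaches to the next syllable.
σ2/σ3 boundary: /jsp/; trying suffixes from longest down, /sp/ is the first permitted one, so coda /j/ | onset /sp/.
σ3/σ4 boundary: just /r/ — single C goes to the following onset.
Result: o.sjij.spu.res.
Classifying each syllable: /o/ (open), /sjij/ (closed), /spu/ (open), /res/ (closed).
Open syllables: 2.

2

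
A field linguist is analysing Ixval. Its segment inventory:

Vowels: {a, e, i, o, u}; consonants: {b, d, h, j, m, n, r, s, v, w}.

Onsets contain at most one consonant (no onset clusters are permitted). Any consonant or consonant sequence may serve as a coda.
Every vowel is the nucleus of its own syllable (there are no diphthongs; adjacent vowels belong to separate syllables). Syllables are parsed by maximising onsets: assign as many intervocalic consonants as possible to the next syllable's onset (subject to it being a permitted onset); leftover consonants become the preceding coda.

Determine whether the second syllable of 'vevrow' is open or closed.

Vowels present: e, o; each is a nucleus, giving 2 syllables.
V1 /e/ – V2 /o/: cluster /vr/ — the longest permitted-onset suffix is /r/; onset = /r/, preceding coda = /v/.
So the parse is vev.row.
Syllable 2 is /row/ with coda /w/, so it is closed.

closed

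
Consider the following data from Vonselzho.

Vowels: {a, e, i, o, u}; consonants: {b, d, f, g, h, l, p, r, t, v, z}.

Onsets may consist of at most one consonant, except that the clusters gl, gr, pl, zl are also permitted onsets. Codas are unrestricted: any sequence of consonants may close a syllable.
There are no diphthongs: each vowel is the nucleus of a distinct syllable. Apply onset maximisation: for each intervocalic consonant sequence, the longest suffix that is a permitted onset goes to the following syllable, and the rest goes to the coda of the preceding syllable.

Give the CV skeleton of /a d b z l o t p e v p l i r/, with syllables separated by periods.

Nuclei (vowels): a, o, e, i → 4 syllables.
σ1/σ2 boundary: /dbzl/ splits as /db/ + /zl/ (/zl/ is the longest suffix that is a licit onset).
σ2/σ3 boundary: cluster /tp/ — the longest permitted-onset suffix is /p/; onset = /p/, preceding coda = /t/.
σ3/σ4 boundary: /vpl/ splits as /v/ + /pl/ (/pl/ is the longest suffix that is a licit onset).
Syllabification: adb.zlot.pev.plir.
Mapping each syllable to C/V: /adb/ → VCC, /zlot/ → CCVC, /pev/ → CVC, /plir/ → CCVC.

VCC.CCVC.CVC.CCVC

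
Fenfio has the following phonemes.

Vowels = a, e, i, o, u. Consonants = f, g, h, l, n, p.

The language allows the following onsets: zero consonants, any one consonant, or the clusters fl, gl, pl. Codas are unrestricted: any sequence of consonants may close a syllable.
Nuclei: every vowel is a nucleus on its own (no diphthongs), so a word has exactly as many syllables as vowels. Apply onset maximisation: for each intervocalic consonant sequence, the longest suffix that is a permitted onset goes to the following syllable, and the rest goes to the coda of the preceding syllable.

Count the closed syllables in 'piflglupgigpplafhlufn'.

5

Nuclei (vowels): i, u, i, a, u → 5 syllables.
V1 /i/ – V2 /u/: /flgl/ — longest licit onset from the right is /gl/, leaving /fl/ as coda.
V2 /u/ – V3 /i/: cluster /pg/ — the longest permitted-onset suffix is /g/; onset = /g/, preceding coda = /p/.
V3 /i/ – V4 /a/: /gppl/ splits as /gp/ + /pl/ (/pl/ is the longest suffix that is a licit onset).
V4 /a/ – V5 /u/: cluster /fhl/ — the longest permitted-onset suffix is /l/; onset = /l/, preceding coda = /fh/.
Syllabification: pifl.glup.gigp.plafh.lufn.
Classifying each syllable: /pifl/ (closed), /glup/ (closed), /gigp/ (closed), /plafh/ (closed), /lufn/ (closed).
Closed syllables: 5.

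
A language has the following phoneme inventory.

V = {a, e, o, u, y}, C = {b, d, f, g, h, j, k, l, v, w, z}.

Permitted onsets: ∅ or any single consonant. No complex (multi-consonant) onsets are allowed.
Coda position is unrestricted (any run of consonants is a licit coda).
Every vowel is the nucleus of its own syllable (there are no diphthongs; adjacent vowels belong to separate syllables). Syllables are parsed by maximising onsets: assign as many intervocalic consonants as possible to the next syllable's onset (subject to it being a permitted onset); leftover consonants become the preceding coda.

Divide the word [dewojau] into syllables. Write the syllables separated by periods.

de.wo.ja.u

Vowels present: e, o, a, u; each is a nucleus, giving 4 syllables.
V1 /e/ – V2 /o/: just /w/ — single C goes to the following onset.
V2 /o/ – V3 /a/: /j/ is a single consonant, so it becomes the next onset.
V3 /a/ – V4 /u/: hiatus — the boundary sits between the two vowels.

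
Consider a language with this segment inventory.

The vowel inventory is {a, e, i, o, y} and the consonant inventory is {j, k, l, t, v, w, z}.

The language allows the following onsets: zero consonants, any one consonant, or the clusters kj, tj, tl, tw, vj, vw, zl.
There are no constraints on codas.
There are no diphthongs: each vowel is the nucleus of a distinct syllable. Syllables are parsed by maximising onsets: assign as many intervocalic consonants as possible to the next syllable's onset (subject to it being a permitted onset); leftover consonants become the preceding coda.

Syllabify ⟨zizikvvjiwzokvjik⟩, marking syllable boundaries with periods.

zi.zikv.vjiw.zok.vjik

Vowels present: i, i, i, o, i; each is a nucleus, giving 5 syllables.
σ1/σ2 boundary: /z/ is a single consonant, so it becomes the next onset.
σ2/σ3 boundary: /kvvj/ splits as /kv/ + /vj/ (/vj/ is the longest suffix that is a licit onset).
σ3/σ4 boundary: /wz/ splits as /w/ + /z/ (/z/ is the longest suffix that is a licit onset).
σ4/σ5 boundary: /kvj/; trying suffixes from longest down, /vj/ is the first permitted one, so coda /k/ | onset /vj/.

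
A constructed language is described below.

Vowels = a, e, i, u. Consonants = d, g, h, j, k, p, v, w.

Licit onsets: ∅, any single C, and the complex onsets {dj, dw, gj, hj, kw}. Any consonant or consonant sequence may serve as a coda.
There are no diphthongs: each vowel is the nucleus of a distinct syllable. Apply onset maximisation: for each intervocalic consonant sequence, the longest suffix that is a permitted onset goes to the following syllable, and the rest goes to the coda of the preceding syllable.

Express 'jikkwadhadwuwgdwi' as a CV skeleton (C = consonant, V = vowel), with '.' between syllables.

CVC.CCVC.CV.CCVCC.CCV

The vowels are i, a, a, u, i — 5 nuclei, so 5 syllables.
Between /i/ (V1) and /a/ (V2): /kkw/ — longest licit onset from the right is /kw/, leaving /k/ as coda.
Between /a/ (V2) and /a/ (V3): /dh/ splits as /d/ + /h/ (/h/ is the longest suffix that is a licit onset).
Between /a/ (V3) and /u/ (V4): /dw/ — entire cluster is a permitted onset → onset /dw/, coda ∅.
Between /u/ (V4) and /i/ (V5): /wgdw/ — longest licit onset from the right is /dw/, leaving /wg/ as coda.
Result: jik.kwad.ha.dwuwg.dwi.
Mapping each syllable to C/V: /jik/ → CVC, /kwad/ → CCVC, /ha/ → CV, /dwuwg/ → CCVCC, /dwi/ → CCV.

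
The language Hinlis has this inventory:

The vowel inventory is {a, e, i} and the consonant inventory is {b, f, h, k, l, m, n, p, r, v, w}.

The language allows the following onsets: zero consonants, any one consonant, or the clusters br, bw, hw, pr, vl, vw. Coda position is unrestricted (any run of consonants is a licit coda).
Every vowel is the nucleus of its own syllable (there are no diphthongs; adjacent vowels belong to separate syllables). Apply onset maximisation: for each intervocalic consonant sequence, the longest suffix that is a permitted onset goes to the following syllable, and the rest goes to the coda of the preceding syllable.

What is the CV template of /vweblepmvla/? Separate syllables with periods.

CCVC.CVCC.CCV

Nuclei (vowels): e, e, a → 3 syllables.
V1 /e/ – V2 /e/: /bl/; trying suffixes from longest down, /l/ is the first permitted one, so coda /b/ | onset /l/.
V2 /e/ – V3 /a/: /pmvl/ — longest licit onset from the right is /vl/, leaving /pm/ as coda.
Syllabification: vweb.lepm.vla.
Mapping each syllable to C/V: /vweb/ → CCVC, /lepm/ → CVCC, /vla/ → CCV.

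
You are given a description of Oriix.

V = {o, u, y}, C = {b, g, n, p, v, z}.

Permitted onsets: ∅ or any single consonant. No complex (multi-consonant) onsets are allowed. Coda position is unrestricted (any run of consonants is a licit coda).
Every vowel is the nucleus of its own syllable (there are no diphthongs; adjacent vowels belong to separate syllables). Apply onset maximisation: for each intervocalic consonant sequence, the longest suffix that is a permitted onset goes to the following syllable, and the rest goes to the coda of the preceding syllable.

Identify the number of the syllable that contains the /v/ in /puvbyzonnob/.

1

Nuclei (vowels): u, y, o, o → 4 syllables.
V1 /u/ – V2 /y/: /vb/ splits as /v/ + /b/ (/b/ is the longest suffix that is a licit onset).
V2 /y/ – V3 /o/: just /z/ — single C goes to the following onset.
V3 /o/ – V4 /o/: /nn/; trying suffixes from longest down, /n/ is the first permitted one, so coda /n/ | onset /n/.
Putting it together: puv.by.zon.nob.
The /v/ is in the coda of syllable 1 (/puv/).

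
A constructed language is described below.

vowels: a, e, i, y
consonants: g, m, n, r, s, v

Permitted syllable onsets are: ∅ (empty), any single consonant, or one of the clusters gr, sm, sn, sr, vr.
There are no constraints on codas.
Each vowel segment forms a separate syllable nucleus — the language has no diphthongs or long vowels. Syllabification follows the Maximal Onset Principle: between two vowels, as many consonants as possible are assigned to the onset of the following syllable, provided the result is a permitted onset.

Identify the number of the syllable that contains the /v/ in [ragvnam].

1

Nuclei (vowels): a, a → 2 syllables.
σ1/σ2 boundary: /gvn/; trying suffixes from longest down, /n/ is the first permitted one, so coda /gv/ | onset /n/.
Result: ragv.nam.
The /v/ is in the coda of syllable 1 (/ragv/).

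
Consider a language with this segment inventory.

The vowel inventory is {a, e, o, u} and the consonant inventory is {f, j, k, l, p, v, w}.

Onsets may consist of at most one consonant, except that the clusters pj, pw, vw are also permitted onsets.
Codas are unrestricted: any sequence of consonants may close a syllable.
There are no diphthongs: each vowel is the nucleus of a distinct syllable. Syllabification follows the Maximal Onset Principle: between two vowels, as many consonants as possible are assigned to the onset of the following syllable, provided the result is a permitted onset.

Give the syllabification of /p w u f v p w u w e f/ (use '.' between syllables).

Nuclei (vowels): u, u, e → 3 syllables.
/u…u/ gap (V1→V2): /fvpw/; trying suffixes from longest down, /pw/ is the first permitted one, so coda /fv/ | onset /pw/.
/u…e/ gap (V2→V3): /w/ → onset of the next syllable (single consonants are always licit onsets).

pwufv.pwu.wef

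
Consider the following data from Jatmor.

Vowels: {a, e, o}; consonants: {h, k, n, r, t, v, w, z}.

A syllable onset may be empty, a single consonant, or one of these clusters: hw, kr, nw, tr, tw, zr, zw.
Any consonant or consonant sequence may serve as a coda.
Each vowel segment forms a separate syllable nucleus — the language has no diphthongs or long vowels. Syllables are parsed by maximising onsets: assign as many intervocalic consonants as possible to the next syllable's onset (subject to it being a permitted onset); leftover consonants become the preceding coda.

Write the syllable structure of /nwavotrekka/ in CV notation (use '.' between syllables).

CCV.CV.CCVC.CV

Nuclei (vowels): a, o, e, a → 4 syllables.
/a…o/ gap (V1→V2): /v/ → onset of the next syllable (single consonants are always licit onsets).
/o…e/ gap (V2→V3): /tr/ is a licit onset in full, so it all attaches to the next syllable.
/e…a/ gap (V3→V4): /kk/; trying suffixes from longest down, /k/ is the first permitted one, so coda /k/ | onset /k/.
Result: nwa.vo.trek.ka.
Mapping each syllable to C/V: /nwa/ → CCV, /vo/ → CV, /trek/ → CCVC, /ka/ → CV.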